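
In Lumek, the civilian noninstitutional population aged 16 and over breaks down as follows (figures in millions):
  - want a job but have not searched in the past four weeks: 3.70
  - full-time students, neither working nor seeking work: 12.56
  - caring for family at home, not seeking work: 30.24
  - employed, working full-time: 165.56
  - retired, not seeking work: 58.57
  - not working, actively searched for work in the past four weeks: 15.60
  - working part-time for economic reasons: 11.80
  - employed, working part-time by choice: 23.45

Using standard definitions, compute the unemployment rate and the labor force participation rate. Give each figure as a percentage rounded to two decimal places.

Unemployment rate ≈ 7.21%; labor force participation rate ≈ 67.32%.

Employed = 165.56 + 11.80 + 23.45 = 200.81 million (anyone who worked, including part-time for economic reasons, counts as employed).
Unemployed = 15.60 million.
Labor force = 200.81 + 15.60 = 216.41 million.
Not in labor force = 3.70 + 12.56 + 30.24 + 58.57 = 105.07 million (those not working and not actively searching are outside the labor force — including those who want a job but have given up searching).
Civilian working-age population = 216.41 + 105.07 = 321.48 million.
Unemployment rate = 15.60 / 216.41 = 7.21%.
Labor force participation rate = 216.41 / 321.48 = 67.32%.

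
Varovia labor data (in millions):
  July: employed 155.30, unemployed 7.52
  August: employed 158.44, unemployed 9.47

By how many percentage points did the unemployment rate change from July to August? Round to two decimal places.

The unemployment rate changed by +1.02 percentage points.

July: labor force = 155.30 + 7.52 = 162.82; u = 7.52/162.82 = 4.62%.
August: labor force = 158.44 + 9.47 = 167.91; u = 9.47/167.91 = 5.64%.
Change = 5.64% − 4.62% = +1.02 pp.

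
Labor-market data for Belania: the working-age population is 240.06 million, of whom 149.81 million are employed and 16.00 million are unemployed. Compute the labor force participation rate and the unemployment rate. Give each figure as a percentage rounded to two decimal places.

Labor force = employed + unemployed = 149.81 + 16.00 = 165.81 million.
Unemployment rate = 16.00 / 165.81 = 9.65%.
Labor force participation rate = 165.81 / 240.06 = 69.07%.

Labor force participation rate ≈ 69.07%; unemployment rate ≈ 9.65%.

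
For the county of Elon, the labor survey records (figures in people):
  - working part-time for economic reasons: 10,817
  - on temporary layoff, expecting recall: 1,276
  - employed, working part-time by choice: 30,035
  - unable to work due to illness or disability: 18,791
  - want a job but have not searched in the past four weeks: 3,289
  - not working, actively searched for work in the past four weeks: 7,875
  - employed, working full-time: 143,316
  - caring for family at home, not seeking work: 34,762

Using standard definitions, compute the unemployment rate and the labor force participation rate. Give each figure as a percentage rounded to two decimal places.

Unemployment rate ≈ 4.73%; labor force participation rate ≈ 77.28%.

Employed = 10,817 + 30,035 + 143,316 = 184,168 (anyone who worked, including part-time for economic reasons, counts as employed).
Unemployed = 1,276 + 7,875 = 9,151 (jobless and actively searching, or on temporary layoff).
Labor force = 184,168 + 9,151 = 193,319.
Not in labor force = 18,791 + 3,289 + 34,762 = 56,842 (those not working and not actively searching are outside the labor force — including those who want a job but have given up searching).
Civilian working-age population = 193,319 + 56,842 = 250,161.
Unemployment rate = 9,151 / 193,319 = 4.73%.
Labor force participation rate = 193,319 / 250,161 = 77.28%.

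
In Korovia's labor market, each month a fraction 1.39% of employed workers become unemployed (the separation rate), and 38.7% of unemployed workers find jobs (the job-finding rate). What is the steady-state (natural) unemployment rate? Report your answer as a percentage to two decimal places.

At steady state the flows balance: s·E = f·U, so U/(E+U) = s/(s+f).
u* = 1.39 / (1.39 + 38.7) = 1.39 / 40.09 = 3.47%.

Steady-state unemployment rate ≈ 3.47%.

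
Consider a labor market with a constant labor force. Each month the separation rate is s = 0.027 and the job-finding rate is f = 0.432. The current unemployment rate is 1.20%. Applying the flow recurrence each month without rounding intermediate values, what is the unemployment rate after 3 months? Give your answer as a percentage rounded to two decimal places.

With a fixed labor force, u_{t+1} = u_t + s·(1−u_t) − f·u_t = u_t·(1−s−f) + s.
Here 1−s−f = 0.541 and s = 0.027.
u_1 = 0.012000 × 0.541 + 0.027 = 0.033492.
u_2 = 0.033492 × 0.541 + 0.027 = 0.045119.
u_3 = 0.045119 × 0.541 + 0.027 = 0.051409.

Unemployment rate after three months ≈ 5.14%.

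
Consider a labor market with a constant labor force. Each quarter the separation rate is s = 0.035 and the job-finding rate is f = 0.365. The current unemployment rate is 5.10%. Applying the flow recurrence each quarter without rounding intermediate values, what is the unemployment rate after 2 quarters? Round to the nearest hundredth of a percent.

Unemployment rate after two quarters ≈ 7.44%.

With a fixed labor force, u_{t+1} = u_t + s·(1−u_t) − f·u_t = u_t·(1−s−f) + s.
Here 1−s−f = 0.600 and s = 0.035.
u_1 = 0.051000 × 0.600 + 0.035 = 0.065600.
u_2 = 0.065600 × 0.600 + 0.035 = 0.074360.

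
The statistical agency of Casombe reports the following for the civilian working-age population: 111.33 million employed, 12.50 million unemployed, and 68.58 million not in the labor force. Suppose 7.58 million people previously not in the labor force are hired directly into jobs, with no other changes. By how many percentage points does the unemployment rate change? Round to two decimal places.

Initially, labor force = 111.33 + 12.50 = 123.83 million, so u = 12.50/123.83 = 10.09%.
After the change, employed and labor force both rise by 7.58; unemployed unchanged → E = 118.91, U = 12.50, labor force = 131.41 million.
New unemployment rate = 12.50 / 131.41 = 9.51%.
Change = 9.51% − 10.09% = −0.58 percentage points.

The unemployment rate changes by −0.58 percentage points.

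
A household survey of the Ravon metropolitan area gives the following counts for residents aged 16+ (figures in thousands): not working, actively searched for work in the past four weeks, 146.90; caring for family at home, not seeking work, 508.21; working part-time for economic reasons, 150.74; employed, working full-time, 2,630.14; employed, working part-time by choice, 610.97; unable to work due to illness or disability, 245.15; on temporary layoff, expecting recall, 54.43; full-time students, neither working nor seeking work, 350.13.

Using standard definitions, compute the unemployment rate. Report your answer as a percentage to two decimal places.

Employed = 150.74 + 2,630.14 + 610.97 = 3,391.85 thousand (anyone who worked, including part-time for economic reasons, counts as employed).
Unemployed = 146.90 + 54.43 = 201.33 thousand (jobless and actively searching, or on temporary layoff).
Labor force = 3,391.85 + 201.33 = 3,593.18 thousand.
Unemployment rate = 201.33 / 3,593.18 = 5.60%.

Unemployment rate ≈ 5.60%.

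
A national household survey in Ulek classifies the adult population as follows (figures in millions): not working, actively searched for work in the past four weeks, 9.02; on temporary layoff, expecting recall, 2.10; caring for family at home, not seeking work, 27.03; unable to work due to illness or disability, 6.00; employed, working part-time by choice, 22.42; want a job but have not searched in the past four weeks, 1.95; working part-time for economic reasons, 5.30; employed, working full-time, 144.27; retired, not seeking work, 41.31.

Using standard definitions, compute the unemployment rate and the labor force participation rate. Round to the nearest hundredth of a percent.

Employed = 22.42 + 5.30 + 144.27 = 171.99 million (anyone who worked, including part-time for economic reasons, counts as employed).
Unemployed = 9.02 + 2.10 = 11.12 million (jobless and actively searching, or on temporary layoff).
Labor force = 171.99 + 11.12 = 183.11 million.
Not in labor force = 27.03 + 6.00 + 1.95 + 41.31 = 76.29 million (those not working and not actively searching are outside the labor force — including those who want a job but have given up searching).
Civilian working-age population = 183.11 + 76.29 = 259.40 million.
Unemployment rate = 11.12 / 183.11 = 6.07%.
Labor force participation rate = 183.11 / 259.40 = 70.59%.

Unemployment rate ≈ 6.07%; labor force participation rate ≈ 70.59%.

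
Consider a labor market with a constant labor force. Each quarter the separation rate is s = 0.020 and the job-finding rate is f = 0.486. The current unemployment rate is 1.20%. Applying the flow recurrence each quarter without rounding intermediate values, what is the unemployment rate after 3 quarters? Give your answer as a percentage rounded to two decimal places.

With a fixed labor force, u_{t+1} = u_t + s·(1−u_t) − f·u_t = u_t·(1−s−f) + s.
Here 1−s−f = 0.494 and s = 0.020.
u_1 = 0.012000 × 0.494 + 0.020 = 0.025928.
u_2 = 0.025928 × 0.494 + 0.020 = 0.032808.
u_3 = 0.032808 × 0.494 + 0.020 = 0.036207.

Unemployment rate after three quarters ≈ 3.62%.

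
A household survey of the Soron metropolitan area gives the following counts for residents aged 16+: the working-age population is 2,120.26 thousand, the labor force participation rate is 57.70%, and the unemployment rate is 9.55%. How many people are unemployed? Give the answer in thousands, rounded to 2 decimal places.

About 116.83 thousand are unemployed.

Labor force = 0.5770 × 2,120.26 = 1,223.39 thousand.
Unemployed = 0.0955 × 1,223.39 ≈ 116.83 thousand.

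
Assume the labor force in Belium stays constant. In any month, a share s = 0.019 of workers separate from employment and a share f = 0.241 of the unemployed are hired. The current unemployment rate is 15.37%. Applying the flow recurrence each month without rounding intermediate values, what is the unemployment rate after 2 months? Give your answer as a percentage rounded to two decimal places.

With a fixed labor force, u_{t+1} = u_t + s·(1−u_t) − f·u_t = u_t·(1−s−f) + s.
Here 1−s−f = 0.740 and s = 0.019.
u_1 = 0.153700 × 0.740 + 0.019 = 0.132738.
u_2 = 0.132738 × 0.740 + 0.019 = 0.117226.

Unemployment rate after two months ≈ 11.72%.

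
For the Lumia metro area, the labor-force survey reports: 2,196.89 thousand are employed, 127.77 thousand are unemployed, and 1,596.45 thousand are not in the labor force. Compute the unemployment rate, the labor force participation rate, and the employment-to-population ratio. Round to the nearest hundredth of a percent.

Unemployment rate ≈ 5.50%; labor force participation rate ≈ 59.29%; employment-population ratio ≈ 56.03%.

Labor force = employed + unemployed = 2,196.89 + 127.77 = 2,324.66 thousand.
Working-age population = 2,324.66 + 1,596.45 = 3,921.11 thousand.
Unemployment rate = 127.77 / 2,324.66 = 5.50%.
Labor force participation rate = 2,324.66 / 3,921.11 = 59.29%.
Employment-population ratio = 2,196.89 / 3,921.11 = 56.03%.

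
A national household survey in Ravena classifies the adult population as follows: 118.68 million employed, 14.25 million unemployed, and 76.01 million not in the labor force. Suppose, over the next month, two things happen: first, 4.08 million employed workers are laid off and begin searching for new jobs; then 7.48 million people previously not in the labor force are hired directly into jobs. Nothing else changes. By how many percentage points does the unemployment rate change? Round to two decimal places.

The unemployment rate changes by +2.33 percentage points.

Initially, labor force = 118.68 + 14.25 = 132.93 million, so u = 14.25/132.93 = 10.72%.
After the first change, employed falls and unemployed rises by 4.08; labor force unchanged → E = 114.60, U = 18.33, labor force = 132.93 million.
After the second change, employed and labor force both rise by 7.48; unemployed unchanged → E = 122.08, U = 18.33, labor force = 140.41 million.
New unemployment rate = 18.33 / 140.41 = 13.05%.
Change = 13.05% − 10.72% = +2.33 percentage points.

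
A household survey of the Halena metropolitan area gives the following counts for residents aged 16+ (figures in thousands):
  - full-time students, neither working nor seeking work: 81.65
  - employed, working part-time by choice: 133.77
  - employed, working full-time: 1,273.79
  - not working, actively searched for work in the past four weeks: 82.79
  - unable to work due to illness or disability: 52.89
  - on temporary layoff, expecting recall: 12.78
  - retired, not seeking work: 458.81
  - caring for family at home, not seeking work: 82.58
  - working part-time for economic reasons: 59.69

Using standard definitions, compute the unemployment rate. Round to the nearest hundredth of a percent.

Employed = 133.77 + 1,273.79 + 59.69 = 1,467.25 thousand (anyone who worked, including part-time for economic reasons, counts as employed).
Unemployed = 82.79 + 12.78 = 95.57 thousand (jobless and actively searching, or on temporary layoff).
Labor force = 1,467.25 + 95.57 = 1,562.82 thousand.
Unemployment rate = 95.57 / 1,562.82 = 6.12%.

Unemployment rate ≈ 6.12%.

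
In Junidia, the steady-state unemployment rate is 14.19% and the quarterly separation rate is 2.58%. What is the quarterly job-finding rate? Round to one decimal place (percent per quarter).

From u* = s/(s+f): f = s·(1−u)/u.
f = 2.58 × (1 − 0.1419) / 0.1419 = 2.2139 / 0.1419 ≈ 15.6% per quarter.

Job-finding rate ≈ 15.6% per quarter.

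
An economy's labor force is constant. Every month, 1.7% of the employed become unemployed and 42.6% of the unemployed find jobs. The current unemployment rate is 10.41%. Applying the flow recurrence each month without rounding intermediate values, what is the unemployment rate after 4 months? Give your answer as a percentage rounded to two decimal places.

With a fixed labor force, u_{t+1} = u_t + s·(1−u_t) − f·u_t = u_t·(1−s−f) + s.
Here 1−s−f = 0.557 and s = 0.017.
u_1 = 0.104100 × 0.557 + 0.017 = 0.074984.
u_2 = 0.074984 × 0.557 + 0.017 = 0.058766.
u_3 = 0.058766 × 0.557 + 0.017 = 0.049733.
u_4 = 0.049733 × 0.557 + 0.017 = 0.044701.

Unemployment rate after four months ≈ 4.47%.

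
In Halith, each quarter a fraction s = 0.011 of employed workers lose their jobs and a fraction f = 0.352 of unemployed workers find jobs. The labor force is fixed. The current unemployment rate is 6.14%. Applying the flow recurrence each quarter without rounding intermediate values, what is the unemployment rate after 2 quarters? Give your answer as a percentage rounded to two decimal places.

Unemployment rate after two quarters ≈ 4.29%.

With a fixed labor force, u_{t+1} = u_t + s·(1−u_t) − f·u_t = u_t·(1−s−f) + s.
Here 1−s−f = 0.637 and s = 0.011.
u_1 = 0.061400 × 0.637 + 0.011 = 0.050112.
u_2 = 0.050112 × 0.637 + 0.011 = 0.042921.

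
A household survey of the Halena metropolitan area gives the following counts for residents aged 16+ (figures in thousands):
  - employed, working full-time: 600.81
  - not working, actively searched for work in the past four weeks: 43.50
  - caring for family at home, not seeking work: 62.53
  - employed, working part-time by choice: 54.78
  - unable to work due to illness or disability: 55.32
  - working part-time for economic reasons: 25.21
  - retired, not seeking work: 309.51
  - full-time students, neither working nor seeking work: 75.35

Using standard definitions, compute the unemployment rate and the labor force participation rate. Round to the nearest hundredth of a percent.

Unemployment rate ≈ 6.01%; labor force participation rate ≈ 59.03%.

Employed = 600.81 + 54.78 + 25.21 = 680.80 thousand (anyone who worked, including part-time for economic reasons, counts as employed).
Unemployed = 43.50 thousand.
Labor force = 680.80 + 43.50 = 724.30 thousand.
Not in labor force = 62.53 + 55.32 + 309.51 + 75.35 = 502.71 thousand (those not working and not actively searching are outside the labor force).
Civilian working-age population = 724.30 + 502.71 = 1,227.01 thousand.
Unemployment rate = 43.50 / 724.30 = 6.01%.
Labor force participation rate = 724.30 / 1,227.01 = 59.03%.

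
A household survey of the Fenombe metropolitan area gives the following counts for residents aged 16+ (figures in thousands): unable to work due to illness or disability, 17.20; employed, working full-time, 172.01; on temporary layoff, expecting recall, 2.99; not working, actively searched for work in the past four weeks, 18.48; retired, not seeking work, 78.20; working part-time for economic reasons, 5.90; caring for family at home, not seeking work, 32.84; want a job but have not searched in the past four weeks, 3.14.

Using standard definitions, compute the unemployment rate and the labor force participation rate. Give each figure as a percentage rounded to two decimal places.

Unemployment rate ≈ 10.77%; labor force participation rate ≈ 60.28%.

Employed = 172.01 + 5.90 = 177.91 thousand (anyone who worked, including part-time for economic reasons, counts as employed).
Unemployed = 2.99 + 18.48 = 21.47 thousand (jobless and actively searching, or on temporary layoff).
Labor force = 177.91 + 21.47 = 199.38 thousand.
Not in labor force = 17.20 + 78.20 + 32.84 + 3.14 = 131.38 thousand (those not working and not actively searching are outside the labor force — including those who want a job but have given up searching).
Civilian working-age population = 199.38 + 131.38 = 330.76 thousand.
Unemployment rate = 21.47 / 199.38 = 10.77%.
Labor force participation rate = 199.38 / 330.76 = 60.28%.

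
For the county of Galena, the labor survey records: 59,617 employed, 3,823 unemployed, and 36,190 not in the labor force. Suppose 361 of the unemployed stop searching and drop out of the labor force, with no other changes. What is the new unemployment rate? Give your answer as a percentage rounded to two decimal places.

Initially, labor force = 59,617 + 3,823 = 63,440, so u = 3,823/63,440 = 6.03%.
After the change, unemployed and labor force both fall by 361 → E = 59,617, U = 3,462, labor force = 63,079.
New unemployment rate = 3,462 / 63,079 = 5.49%.

New unemployment rate ≈ 5.49%.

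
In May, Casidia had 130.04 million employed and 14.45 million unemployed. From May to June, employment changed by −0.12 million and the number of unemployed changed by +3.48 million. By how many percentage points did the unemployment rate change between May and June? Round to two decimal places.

May: labor force = 130.04 + 14.45 = 144.49; u = 14.45/144.49 = 10.00%.
June: labor force = 129.92 + 17.93 = 147.85; u = 17.93/147.85 = 12.13%.
Change = 12.13% − 10.00% = +2.13 pp.

The unemployment rate changed by +2.13 percentage points.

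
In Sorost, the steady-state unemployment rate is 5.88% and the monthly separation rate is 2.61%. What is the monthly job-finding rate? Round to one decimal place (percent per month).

From u* = s/(s+f): f = s·(1−u)/u.
f = 2.61 × (1 − 0.0588) / 0.0588 = 2.4565 / 0.0588 ≈ 41.8% per month.

Job-finding rate ≈ 41.8% per month.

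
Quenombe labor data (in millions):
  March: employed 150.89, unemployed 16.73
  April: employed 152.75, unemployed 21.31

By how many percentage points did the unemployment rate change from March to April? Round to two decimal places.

March: labor force = 150.89 + 16.73 = 167.62; u = 16.73/167.62 = 9.98%.
April: labor force = 152.75 + 21.31 = 174.06; u = 21.31/174.06 = 12.24%.
Change = 12.24% − 9.98% = +2.26 pp.

The unemployment rate changed by +2.26 percentage points.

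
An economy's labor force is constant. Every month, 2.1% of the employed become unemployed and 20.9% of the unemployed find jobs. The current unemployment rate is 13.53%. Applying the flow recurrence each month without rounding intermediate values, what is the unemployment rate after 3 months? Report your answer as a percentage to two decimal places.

With a fixed labor force, u_{t+1} = u_t + s·(1−u_t) − f·u_t = u_t·(1−s−f) + s.
Here 1−s−f = 0.770 and s = 0.021.
u_1 = 0.135300 × 0.770 + 0.021 = 0.125181.
u_2 = 0.125181 × 0.770 + 0.021 = 0.117389.
u_3 = 0.117389 × 0.770 + 0.021 = 0.111390.

Unemployment rate after three months ≈ 11.14%.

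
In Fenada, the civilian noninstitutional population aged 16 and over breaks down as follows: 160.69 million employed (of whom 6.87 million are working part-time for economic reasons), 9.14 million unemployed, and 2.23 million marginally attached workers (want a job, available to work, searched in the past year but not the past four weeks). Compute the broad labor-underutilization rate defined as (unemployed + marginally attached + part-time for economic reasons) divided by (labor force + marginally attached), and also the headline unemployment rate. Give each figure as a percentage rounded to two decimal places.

Broad underutilization rate ≈ 10.60%; headline unemployment rate ≈ 5.38%.

Labor force = 160.69 + 9.14 = 169.83 million.
Numerator = 9.14 + 2.23 + 6.87 = 18.24 million.
Denominator = 169.83 + 2.23 = 172.06 million.
Broad rate = 18.24 / 172.06 = 10.60%.
Headline unemployment rate = 9.14 / 169.83 = 5.38%.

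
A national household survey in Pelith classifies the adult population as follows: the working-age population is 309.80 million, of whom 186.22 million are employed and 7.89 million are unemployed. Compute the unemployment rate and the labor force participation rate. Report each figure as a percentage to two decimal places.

Unemployment rate ≈ 4.06%; labor force participation rate ≈ 62.66%.

Labor force = employed + unemployed = 186.22 + 7.89 = 194.11 million.
Unemployment rate = 7.89 / 194.11 = 4.06%.
Labor force participation rate = 194.11 / 309.80 = 62.66%.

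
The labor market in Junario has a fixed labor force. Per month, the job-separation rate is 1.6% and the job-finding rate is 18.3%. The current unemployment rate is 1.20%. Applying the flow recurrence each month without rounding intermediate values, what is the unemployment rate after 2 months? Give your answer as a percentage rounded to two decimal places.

Unemployment rate after two months ≈ 3.65%.

With a fixed labor force, u_{t+1} = u_t + s·(1−u_t) − f·u_t = u_t·(1−s−f) + s.
Here 1−s−f = 0.801 and s = 0.016.
u_1 = 0.012000 × 0.801 + 0.016 = 0.025612.
u_2 = 0.025612 × 0.801 + 0.016 = 0.036515.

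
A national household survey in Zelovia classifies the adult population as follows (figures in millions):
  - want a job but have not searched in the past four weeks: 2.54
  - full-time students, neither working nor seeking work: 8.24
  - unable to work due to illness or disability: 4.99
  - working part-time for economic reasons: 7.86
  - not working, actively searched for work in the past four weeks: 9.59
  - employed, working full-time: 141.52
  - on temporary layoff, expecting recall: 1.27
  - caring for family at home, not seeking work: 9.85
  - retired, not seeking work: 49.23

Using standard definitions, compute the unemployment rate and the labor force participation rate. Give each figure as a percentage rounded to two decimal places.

Employed = 7.86 + 141.52 = 149.38 million (anyone who worked, including part-time for economic reasons, counts as employed).
Unemployed = 9.59 + 1.27 = 10.86 million (jobless and actively searching, or on temporary layoff).
Labor force = 149.38 + 10.86 = 160.24 million.
Not in labor force = 2.54 + 8.24 + 4.99 + 9.85 + 49.23 = 74.85 million (those not working and not actively searching are outside the labor force — including those who want a job but have given up searching).
Civilian working-age population = 160.24 + 74.85 = 235.09 million.
Unemployment rate = 10.86 / 160.24 = 6.78%.
Labor force participation rate = 160.24 / 235.09 = 68.16%.

Unemployment rate ≈ 6.78%; labor force participation rate ≈ 68.16%.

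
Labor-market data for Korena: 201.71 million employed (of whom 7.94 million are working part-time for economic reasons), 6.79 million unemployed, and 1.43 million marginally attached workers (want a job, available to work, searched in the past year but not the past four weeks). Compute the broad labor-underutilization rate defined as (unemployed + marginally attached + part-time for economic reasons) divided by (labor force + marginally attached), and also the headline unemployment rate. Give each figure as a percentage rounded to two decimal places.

Labor force = 201.71 + 6.79 = 208.50 million.
Numerator = 6.79 + 1.43 + 7.94 = 16.16 million.
Denominator = 208.50 + 1.43 = 209.93 million.
Broad rate = 16.16 / 209.93 = 7.70%.
Headline unemployment rate = 6.79 / 208.50 = 3.26%.

Broad underutilization rate ≈ 7.70%; headline unemployment rate ≈ 3.26%.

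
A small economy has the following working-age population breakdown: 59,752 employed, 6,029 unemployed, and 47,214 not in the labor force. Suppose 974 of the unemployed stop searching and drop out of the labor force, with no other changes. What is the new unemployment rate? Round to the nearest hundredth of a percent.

New unemployment rate ≈ 7.80%.

Initially, labor force = 59,752 + 6,029 = 65,781, so u = 6,029/65,781 = 9.17%.
After the change, unemployed and labor force both fall by 974 → E = 59,752, U = 5,055, labor force = 64,807.
New unemployment rate = 5,055 / 64,807 = 7.80%.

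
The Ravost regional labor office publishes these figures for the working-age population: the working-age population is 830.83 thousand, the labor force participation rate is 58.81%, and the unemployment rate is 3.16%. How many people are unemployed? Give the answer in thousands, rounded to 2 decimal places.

About 15.44 thousand are unemployed.

Labor force = 0.5881 × 830.83 = 488.61 thousand.
Unemployed = 0.0316 × 488.61 ≈ 15.44 thousand.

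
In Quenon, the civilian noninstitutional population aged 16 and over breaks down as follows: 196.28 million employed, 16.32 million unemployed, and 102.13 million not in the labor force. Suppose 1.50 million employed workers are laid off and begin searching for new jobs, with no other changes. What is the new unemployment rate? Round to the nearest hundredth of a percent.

Initially, labor force = 196.28 + 16.32 = 212.60 million, so u = 16.32/212.60 = 7.68%.
After the change, employed falls and unemployed rises by 1.50; labor force unchanged → E = 194.78, U = 17.82, labor force = 212.60 million.
New unemployment rate = 17.82 / 212.60 = 8.38%.

New unemployment rate ≈ 8.38%.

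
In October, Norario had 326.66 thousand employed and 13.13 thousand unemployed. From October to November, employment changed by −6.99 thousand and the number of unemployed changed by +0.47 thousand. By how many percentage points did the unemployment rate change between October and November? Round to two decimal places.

The unemployment rate changed by +0.22 percentage points.

October: labor force = 326.66 + 13.13 = 339.79; u = 13.13/339.79 = 3.86%.
November: labor force = 319.67 + 13.60 = 333.27; u = 13.60/333.27 = 4.08%.
Change = 4.08% − 3.86% = +0.22 pp.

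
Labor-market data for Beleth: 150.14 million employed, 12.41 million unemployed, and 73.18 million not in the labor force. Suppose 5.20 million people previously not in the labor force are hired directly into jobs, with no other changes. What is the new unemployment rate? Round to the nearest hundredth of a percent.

New unemployment rate ≈ 7.40%.

Initially, labor force = 150.14 + 12.41 = 162.55 million, so u = 12.41/162.55 = 7.63%.
After the change, employed and labor force both rise by 5.20; unemployed unchanged → E = 155.34, U = 12.41, labor force = 167.75 million.
New unemployment rate = 12.41 / 167.75 = 7.40%.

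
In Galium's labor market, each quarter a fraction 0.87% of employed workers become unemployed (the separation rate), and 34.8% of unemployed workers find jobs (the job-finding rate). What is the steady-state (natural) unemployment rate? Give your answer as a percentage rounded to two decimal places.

At steady state the flows balance: s·E = f·U, so U/(E+U) = s/(s+f).
u* = 0.87 / (0.87 + 34.8) = 0.87 / 35.67 = 2.44%.

Steady-state unemployment rate ≈ 2.44%.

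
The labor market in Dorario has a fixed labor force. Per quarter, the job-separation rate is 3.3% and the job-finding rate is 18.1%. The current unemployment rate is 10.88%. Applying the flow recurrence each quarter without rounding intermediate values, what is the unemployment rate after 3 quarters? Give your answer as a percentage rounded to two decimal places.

With a fixed labor force, u_{t+1} = u_t + s·(1−u_t) − f·u_t = u_t·(1−s−f) + s.
Here 1−s−f = 0.786 and s = 0.033.
u_1 = 0.108800 × 0.786 + 0.033 = 0.118517.
u_2 = 0.118517 × 0.786 + 0.033 = 0.126154.
u_3 = 0.126154 × 0.786 + 0.033 = 0.132157.

Unemployment rate after three quarters ≈ 13.22%.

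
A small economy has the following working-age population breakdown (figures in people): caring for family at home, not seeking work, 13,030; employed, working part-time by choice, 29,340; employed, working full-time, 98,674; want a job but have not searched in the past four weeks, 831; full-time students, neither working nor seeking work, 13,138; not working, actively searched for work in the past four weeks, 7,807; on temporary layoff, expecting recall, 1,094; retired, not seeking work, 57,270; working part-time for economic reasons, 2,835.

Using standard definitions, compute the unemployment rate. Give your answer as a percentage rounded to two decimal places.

Employed = 29,340 + 98,674 + 2,835 = 130,849 (anyone who worked, including part-time for economic reasons, counts as employed).
Unemployed = 7,807 + 1,094 = 8,901 (jobless and actively searching, or on temporary layoff).
Labor force = 130,849 + 8,901 = 139,750.
Unemployment rate = 8,901 / 139,750 = 6.37%.

Unemployment rate ≈ 6.37%.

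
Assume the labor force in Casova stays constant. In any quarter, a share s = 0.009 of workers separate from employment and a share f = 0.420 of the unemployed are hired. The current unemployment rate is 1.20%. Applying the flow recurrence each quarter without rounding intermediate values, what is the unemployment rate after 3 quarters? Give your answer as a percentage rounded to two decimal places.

Unemployment rate after three quarters ≈ 1.93%.

With a fixed labor force, u_{t+1} = u_t + s·(1−u_t) − f·u_t = u_t·(1−s−f) + s.
Here 1−s−f = 0.571 and s = 0.009.
u_1 = 0.012000 × 0.571 + 0.009 = 0.015852.
u_2 = 0.015852 × 0.571 + 0.009 = 0.018051.
u_3 = 0.018051 × 0.571 + 0.009 = 0.019307.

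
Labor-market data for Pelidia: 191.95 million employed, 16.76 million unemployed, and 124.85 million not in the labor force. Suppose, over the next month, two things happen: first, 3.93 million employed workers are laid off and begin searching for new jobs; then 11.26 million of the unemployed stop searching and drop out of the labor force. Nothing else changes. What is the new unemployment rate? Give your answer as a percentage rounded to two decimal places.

New unemployment rate ≈ 4.78%.

Initially, labor force = 191.95 + 16.76 = 208.71 million, so u = 16.76/208.71 = 8.03%.
After the first change, employed falls and unemployed rises by 3.93; labor force unchanged → E = 188.02, U = 20.69, labor force = 208.71 million.
After the second change, unemployed and labor force both fall by 11.26 → E = 188.02, U = 9.43, labor force = 197.45 million.
New unemployment rate = 9.43 / 197.45 = 4.78%.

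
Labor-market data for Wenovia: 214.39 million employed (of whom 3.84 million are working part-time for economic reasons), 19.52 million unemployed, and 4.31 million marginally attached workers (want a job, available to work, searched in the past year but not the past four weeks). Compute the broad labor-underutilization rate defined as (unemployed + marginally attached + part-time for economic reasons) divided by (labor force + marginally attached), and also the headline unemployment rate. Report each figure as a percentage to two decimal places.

Broad underutilization rate ≈ 11.62%; headline unemployment rate ≈ 8.35%.

Labor force = 214.39 + 19.52 = 233.91 million.
Numerator = 19.52 + 4.31 + 3.84 = 27.67 million.
Denominator = 233.91 + 4.31 = 238.22 million.
Broad rate = 27.67 / 238.22 = 11.62%.
Headline unemployment rate = 19.52 / 233.91 = 8.35%.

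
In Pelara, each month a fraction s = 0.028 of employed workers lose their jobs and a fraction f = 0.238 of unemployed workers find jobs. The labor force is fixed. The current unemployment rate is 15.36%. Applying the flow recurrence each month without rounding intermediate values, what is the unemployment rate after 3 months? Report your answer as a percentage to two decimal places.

Unemployment rate after three months ≈ 12.44%.

With a fixed labor force, u_{t+1} = u_t + s·(1−u_t) − f·u_t = u_t·(1−s−f) + s.
Here 1−s−f = 0.734 and s = 0.028.
u_1 = 0.153600 × 0.734 + 0.028 = 0.140742.
u_2 = 0.140742 × 0.734 + 0.028 = 0.131305.
u_3 = 0.131305 × 0.734 + 0.028 = 0.124378.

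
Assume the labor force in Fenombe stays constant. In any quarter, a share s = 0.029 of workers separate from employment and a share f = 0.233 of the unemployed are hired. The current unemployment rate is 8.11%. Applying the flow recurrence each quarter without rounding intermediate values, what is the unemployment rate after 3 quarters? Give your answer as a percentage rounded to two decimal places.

With a fixed labor force, u_{t+1} = u_t + s·(1−u_t) − f·u_t = u_t·(1−s−f) + s.
Here 1−s−f = 0.738 and s = 0.029.
u_1 = 0.081100 × 0.738 + 0.029 = 0.088852.
u_2 = 0.088852 × 0.738 + 0.029 = 0.094573.
u_3 = 0.094573 × 0.738 + 0.029 = 0.098795.

Unemployment rate after three quarters ≈ 9.88%.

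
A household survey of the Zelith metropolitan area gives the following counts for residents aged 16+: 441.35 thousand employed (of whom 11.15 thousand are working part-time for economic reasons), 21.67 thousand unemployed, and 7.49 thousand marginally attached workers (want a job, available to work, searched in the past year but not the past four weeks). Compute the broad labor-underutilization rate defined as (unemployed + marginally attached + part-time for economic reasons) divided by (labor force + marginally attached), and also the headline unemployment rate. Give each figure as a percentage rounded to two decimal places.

Broad underutilization rate ≈ 8.57%; headline unemployment rate ≈ 4.68%.

Labor force = 441.35 + 21.67 = 463.02 thousand.
Numerator = 21.67 + 7.49 + 11.15 = 40.31 thousand.
Denominator = 463.02 + 7.49 = 470.51 thousand.
Broad rate = 40.31 / 470.51 = 8.57%.
Headline unemployment rate = 21.67 / 463.02 = 4.68%.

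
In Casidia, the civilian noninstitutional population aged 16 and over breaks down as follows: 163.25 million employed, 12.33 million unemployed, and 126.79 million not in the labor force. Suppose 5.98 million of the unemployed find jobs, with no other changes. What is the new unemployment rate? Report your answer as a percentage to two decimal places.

Initially, labor force = 163.25 + 12.33 = 175.58 million, so u = 12.33/175.58 = 7.02%.
After the change, unemployed falls and employed rises by 5.98; labor force unchanged → E = 169.23, U = 6.35, labor force = 175.58 million.
New unemployment rate = 6.35 / 175.58 = 3.62%.

New unemployment rate ≈ 3.62%.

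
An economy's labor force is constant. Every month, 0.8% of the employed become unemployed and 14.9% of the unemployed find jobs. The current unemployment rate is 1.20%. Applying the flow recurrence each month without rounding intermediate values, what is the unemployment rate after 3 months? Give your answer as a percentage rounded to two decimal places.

With a fixed labor force, u_{t+1} = u_t + s·(1−u_t) − f·u_t = u_t·(1−s−f) + s.
Here 1−s−f = 0.843 and s = 0.008.
u_1 = 0.012000 × 0.843 + 0.008 = 0.018116.
u_2 = 0.018116 × 0.843 + 0.008 = 0.023272.
u_3 = 0.023272 × 0.843 + 0.008 = 0.027618.

Unemployment rate after three months ≈ 2.76%.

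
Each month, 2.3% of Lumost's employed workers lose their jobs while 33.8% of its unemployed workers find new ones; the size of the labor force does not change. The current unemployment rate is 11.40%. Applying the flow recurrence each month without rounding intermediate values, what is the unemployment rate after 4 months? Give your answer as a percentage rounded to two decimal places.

Unemployment rate after four months ≈ 7.21%.

With a fixed labor force, u_{t+1} = u_t + s·(1−u_t) − f·u_t = u_t·(1−s−f) + s.
Here 1−s−f = 0.639 and s = 0.023.
u_1 = 0.114000 × 0.639 + 0.023 = 0.095846.
u_2 = 0.095846 × 0.639 + 0.023 = 0.084246.
u_3 = 0.084246 × 0.639 + 0.023 = 0.076833.
u_4 = 0.076833 × 0.639 + 0.023 = 0.072096.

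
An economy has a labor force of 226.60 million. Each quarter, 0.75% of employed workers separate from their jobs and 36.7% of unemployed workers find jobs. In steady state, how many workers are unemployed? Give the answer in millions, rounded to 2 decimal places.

Steady-state unemployment rate u* = s/(s+f) = 0.75/(0.75+36.7) = 0.020027.
Unemployed = u* × labor force = 0.020027 × 226.60 ≈ 4.54 million.

About 4.54 million are unemployed in steady state.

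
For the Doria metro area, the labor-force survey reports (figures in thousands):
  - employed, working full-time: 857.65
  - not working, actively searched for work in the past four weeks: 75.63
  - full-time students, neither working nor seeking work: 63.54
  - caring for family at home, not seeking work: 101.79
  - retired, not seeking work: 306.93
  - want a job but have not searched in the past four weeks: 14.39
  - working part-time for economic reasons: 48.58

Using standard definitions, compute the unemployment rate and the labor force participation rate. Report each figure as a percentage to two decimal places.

Unemployment rate ≈ 7.70%; labor force participation rate ≈ 66.86%.

Employed = 857.65 + 48.58 = 906.23 thousand (anyone who worked, including part-time for economic reasons, counts as employed).
Unemployed = 75.63 thousand.
Labor force = 906.23 + 75.63 = 981.86 thousand.
Not in labor force = 63.54 + 101.79 + 306.93 + 14.39 = 486.65 thousand (those not working and not actively searching are outside the labor force — including those who want a job but have given up searching).
Civilian working-age population = 981.86 + 486.65 = 1,468.51 thousand.
Unemployment rate = 75.63 / 981.86 = 7.70%.
Labor force participation rate = 981.86 / 1,468.51 = 66.86%.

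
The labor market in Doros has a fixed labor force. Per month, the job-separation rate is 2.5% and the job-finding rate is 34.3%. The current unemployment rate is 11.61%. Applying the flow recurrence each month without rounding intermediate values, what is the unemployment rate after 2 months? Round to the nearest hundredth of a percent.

Unemployment rate after two months ≈ 8.72%.

With a fixed labor force, u_{t+1} = u_t + s·(1−u_t) − f·u_t = u_t·(1−s−f) + s.
Here 1−s−f = 0.632 and s = 0.025.
u_1 = 0.116100 × 0.632 + 0.025 = 0.098375.
u_2 = 0.098375 × 0.632 + 0.025 = 0.087173.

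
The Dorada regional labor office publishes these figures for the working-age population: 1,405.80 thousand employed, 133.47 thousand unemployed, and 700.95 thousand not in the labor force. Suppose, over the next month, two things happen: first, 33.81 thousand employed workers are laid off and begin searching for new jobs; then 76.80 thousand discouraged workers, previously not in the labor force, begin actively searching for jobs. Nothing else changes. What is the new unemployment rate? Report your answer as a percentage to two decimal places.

Initially, labor force = 1,405.80 + 133.47 = 1,539.27 thousand, so u = 133.47/1,539.27 = 8.67%.
After the first change, employed falls and unemployed rises by 33.81; labor force unchanged → E = 1,371.99, U = 167.28, labor force = 1,539.27 thousand.
After the second change, unemployed and labor force both rise by 76.80 → E = 1,371.99, U = 244.08, labor force = 1,616.07 thousand.
New unemployment rate = 244.08 / 1,616.07 = 15.10%.

New unemployment rate ≈ 15.10%.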